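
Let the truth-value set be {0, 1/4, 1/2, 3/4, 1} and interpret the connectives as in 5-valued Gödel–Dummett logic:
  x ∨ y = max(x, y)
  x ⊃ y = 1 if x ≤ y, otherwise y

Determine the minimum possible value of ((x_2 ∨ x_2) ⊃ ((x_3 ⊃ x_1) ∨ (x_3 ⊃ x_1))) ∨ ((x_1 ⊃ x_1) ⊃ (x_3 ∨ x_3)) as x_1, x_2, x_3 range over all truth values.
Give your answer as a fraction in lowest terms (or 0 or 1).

1/4

Take x_1 = 0, x_2 = 1/4, x_3 = 1/4:
x_2 ∨ x_2 = 1/4 ∨ 1/4 = 1/4
x_3 ⊃ x_1 = 1/4 ⊃ 0 = 0
x_3 ⊃ x_1 = 1/4 ⊃ 0 = 0
(x_3 ⊃ x_1) ∨ (x_3 ⊃ x_1) = 0 ∨ 0 = 0
(x_2 ∨ x_2) ⊃ ((x_3 ⊃ x_1) ∨ (x_3 ⊃ x_1)) = 1/4 ⊃ 0 = 0
x_1 ⊃ x_1 = 0 ⊃ 0 = 1
x_3 ∨ x_3 = 1/4 ∨ 1/4 = 1/4
(x_1 ⊃ x_1) ⊃ (x_3 ∨ x_3) = 1 ⊃ 1/4 = 1/4
((x_2 ∨ x_2) ⊃ ((x_3 ⊃ x_1) ∨ (x_3 ⊃ x_1))) ∨ ((x_1 ⊃ x_1) ⊃ (x_3 ∨ x_3)) = 0 ∨ 1/4 = 1/4
No assignment yields a value below 1/4, so this is the minimum.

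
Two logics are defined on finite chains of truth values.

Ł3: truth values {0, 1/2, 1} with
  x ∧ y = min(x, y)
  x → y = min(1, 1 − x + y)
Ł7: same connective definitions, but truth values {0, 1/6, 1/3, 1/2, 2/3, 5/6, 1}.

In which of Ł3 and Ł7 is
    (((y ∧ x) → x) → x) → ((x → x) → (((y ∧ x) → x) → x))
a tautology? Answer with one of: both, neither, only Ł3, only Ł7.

In Ł3: every assignment gives 1 — tautology.
In Ł7: every assignment gives 1 — tautology.

both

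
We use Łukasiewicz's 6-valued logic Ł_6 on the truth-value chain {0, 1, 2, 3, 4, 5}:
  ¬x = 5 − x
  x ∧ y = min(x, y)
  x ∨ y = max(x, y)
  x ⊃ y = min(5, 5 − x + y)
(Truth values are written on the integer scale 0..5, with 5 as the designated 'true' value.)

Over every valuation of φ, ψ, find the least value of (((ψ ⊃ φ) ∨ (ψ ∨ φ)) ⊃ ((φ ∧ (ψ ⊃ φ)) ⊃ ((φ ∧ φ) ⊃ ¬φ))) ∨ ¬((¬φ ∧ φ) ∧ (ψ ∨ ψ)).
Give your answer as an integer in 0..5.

4

Take φ = 4, ψ = 1:
ψ ⊃ φ = 1 ⊃ 4 = 5
ψ ∨ φ = 1 ∨ 4 = 4
(ψ ⊃ φ) ∨ (ψ ∨ φ) = 5 ∨ 4 = 5
ψ ⊃ φ = 1 ⊃ 4 = 5
φ ∧ (ψ ⊃ φ) = 4 ∧ 5 = 4
φ ∧ φ = 4 ∧ 4 = 4
¬φ = ¬4 = 1
(φ ∧ φ) ⊃ ¬φ = 4 ⊃ 1 = 2
(φ ∧ (ψ ⊃ φ)) ⊃ ((φ ∧ φ) ⊃ ¬φ) = 4 ⊃ 2 = 3
((ψ ⊃ φ) ∨ (ψ ∨ φ)) ⊃ ((φ ∧ (ψ ⊃ φ)) ⊃ ((φ ∧ φ) ⊃ ¬φ)) = 5 ⊃ 3 = 3
¬φ = ¬4 = 1
¬φ ∧ φ = 1 ∧ 4 = 1
ψ ∨ ψ = 1 ∨ 1 = 1
(¬φ ∧ φ) ∧ (ψ ∨ ψ) = 1 ∧ 1 = 1
¬((¬φ ∧ φ) ∧ (ψ ∨ ψ)) = ¬1 = 4
(((ψ ⊃ φ) ∨ (ψ ∨ φ)) ⊃ ((φ ∧ (ψ ⊃ φ)) ⊃ ((φ ∧ φ) ⊃ ¬φ))) ∨ ¬((¬φ ∧ φ) ∧ (ψ ∨ ψ)) = 3 ∨ 4 = 4
No assignment yields a value below 4, so this is the minimum.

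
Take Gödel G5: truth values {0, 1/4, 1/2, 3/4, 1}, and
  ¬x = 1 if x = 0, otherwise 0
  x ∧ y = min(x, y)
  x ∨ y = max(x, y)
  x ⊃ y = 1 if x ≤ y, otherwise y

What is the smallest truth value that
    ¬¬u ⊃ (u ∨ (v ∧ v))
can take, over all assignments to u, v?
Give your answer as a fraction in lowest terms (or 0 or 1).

Take u = 1/4, v = 0:
¬u = ¬1/4 = 0
¬¬u = ¬0 = 1
v ∧ v = 0 ∧ 0 = 0
u ∨ (v ∧ v) = 1/4 ∨ 0 = 1/4
¬¬u ⊃ (u ∨ (v ∧ v)) = 1 ⊃ 1/4 = 1/4
No assignment yields a value below 1/4, so this is the minimum.

1/4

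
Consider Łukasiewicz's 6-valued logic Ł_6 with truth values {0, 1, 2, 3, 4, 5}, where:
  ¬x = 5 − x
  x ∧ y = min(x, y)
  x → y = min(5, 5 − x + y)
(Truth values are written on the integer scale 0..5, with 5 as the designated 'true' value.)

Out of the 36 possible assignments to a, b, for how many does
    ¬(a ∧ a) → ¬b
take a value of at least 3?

30

value 5: 21 assignments (counts)
value 4: 5 assignments (counts)
value 3: 4 assignments (counts)
value 2: 3 assignments
value 1: 2 assignments
value 0: 1 assignment
So 30 of the 36 assignments meet the threshold.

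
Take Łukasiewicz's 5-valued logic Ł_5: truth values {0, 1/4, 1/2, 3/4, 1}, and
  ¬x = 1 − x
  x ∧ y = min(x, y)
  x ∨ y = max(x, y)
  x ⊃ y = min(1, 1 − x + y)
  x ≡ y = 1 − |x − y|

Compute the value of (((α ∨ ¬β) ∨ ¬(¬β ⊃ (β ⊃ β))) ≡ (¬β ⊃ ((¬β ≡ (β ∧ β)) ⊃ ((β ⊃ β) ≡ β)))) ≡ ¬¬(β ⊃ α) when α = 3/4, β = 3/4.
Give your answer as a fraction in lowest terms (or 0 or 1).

3/4

¬β = ¬3/4 = 1/4
α ∨ ¬β = 3/4 ∨ 1/4 = 3/4
¬β = ¬3/4 = 1/4
β ⊃ β = 3/4 ⊃ 3/4 = 1
¬β ⊃ (β ⊃ β) = 1/4 ⊃ 1 = 1
¬(¬β ⊃ (β ⊃ β)) = ¬1 = 0
(α ∨ ¬β) ∨ ¬(¬β ⊃ (β ⊃ β)) = 3/4 ∨ 0 = 3/4
¬β = ¬3/4 = 1/4
¬β = ¬3/4 = 1/4
β ∧ β = 3/4 ∧ 3/4 = 3/4
¬β ≡ (β ∧ β) = 1/4 ≡ 3/4 = 1/2
β ⊃ β = 3/4 ⊃ 3/4 = 1
(β ⊃ β) ≡ β = 1 ≡ 3/4 = 3/4
(¬β ≡ (β ∧ β)) ⊃ ((β ⊃ β) ≡ β) = 1/2 ⊃ 3/4 = 1
¬β ⊃ ((¬β ≡ (β ∧ β)) ⊃ ((β ⊃ β) ≡ β)) = 1/4 ⊃ 1 = 1
((α ∨ ¬β) ∨ ¬(¬β ⊃ (β ⊃ β))) ≡ (¬β ⊃ ((¬β ≡ (β ∧ β)) ⊃ ((β ⊃ β) ≡ β))) = 3/4 ≡ 1 = 3/4
β ⊃ α = 3/4 ⊃ 3/4 = 1
¬(β ⊃ α) = ¬1 = 0
¬¬(β ⊃ α) = ¬0 = 1
(((α ∨ ¬β) ∨ ¬(¬β ⊃ (β ⊃ β))) ≡ (¬β ⊃ ((¬β ≡ (β ∧ β)) ⊃ ((β ⊃ β) ≡ β)))) ≡ ¬¬(β ⊃ α) = 3/4 ≡ 1 = 3/4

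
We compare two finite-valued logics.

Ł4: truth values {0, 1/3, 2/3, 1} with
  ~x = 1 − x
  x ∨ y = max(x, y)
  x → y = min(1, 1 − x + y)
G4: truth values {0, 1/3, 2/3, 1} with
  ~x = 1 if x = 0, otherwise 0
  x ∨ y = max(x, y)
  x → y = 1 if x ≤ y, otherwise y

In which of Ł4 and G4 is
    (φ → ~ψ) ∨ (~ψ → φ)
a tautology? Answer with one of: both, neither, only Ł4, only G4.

In Ł4: every assignment gives 1 — tautology.
In G4: every assignment gives 1 — tautology.

both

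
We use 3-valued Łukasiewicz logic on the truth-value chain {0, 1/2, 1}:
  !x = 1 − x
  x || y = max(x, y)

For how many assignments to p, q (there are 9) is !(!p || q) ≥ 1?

p = 0, q = 0 ↦ 0  <
p = 0, q = 1/2 ↦ 0  <
p = 0, q = 1 ↦ 0  <
p = 1/2, q = 0 ↦ 1/2  <
p = 1/2, q = 1/2 ↦ 1/2  <
p = 1/2, q = 1 ↦ 0  <
p = 1, q = 0 ↦ 1  ≥
p = 1, q = 1/2 ↦ 1/2  <
p = 1, q = 1 ↦ 0  <
So 1 of the 9 assignments meets the threshold.

1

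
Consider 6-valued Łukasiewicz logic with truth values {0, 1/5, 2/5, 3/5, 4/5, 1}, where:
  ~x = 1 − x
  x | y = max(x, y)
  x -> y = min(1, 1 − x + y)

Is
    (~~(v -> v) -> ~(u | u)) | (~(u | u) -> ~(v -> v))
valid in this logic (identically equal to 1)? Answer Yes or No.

No

Counterexample: take u = 1/5, v = 0.
v -> v = 0 -> 0 = 1
~(v -> v) = ~1 = 0
~~(v -> v) = ~0 = 1
u | u = 1/5 | 1/5 = 1/5
~(u | u) = ~1/5 = 4/5
~~(v -> v) -> ~(u | u) = 1 -> 4/5 = 4/5
u | u = 1/5 | 1/5 = 1/5
~(u | u) = ~1/5 = 4/5
v -> v = 0 -> 0 = 1
~(v -> v) = ~1 = 0
~(u | u) -> ~(v -> v) = 4/5 -> 0 = 1/5
(~~(v -> v) -> ~(u | u)) | (~(u | u) -> ~(v -> v)) = 4/5 | 1/5 = 4/5
This gives 4/5 ≠ 1.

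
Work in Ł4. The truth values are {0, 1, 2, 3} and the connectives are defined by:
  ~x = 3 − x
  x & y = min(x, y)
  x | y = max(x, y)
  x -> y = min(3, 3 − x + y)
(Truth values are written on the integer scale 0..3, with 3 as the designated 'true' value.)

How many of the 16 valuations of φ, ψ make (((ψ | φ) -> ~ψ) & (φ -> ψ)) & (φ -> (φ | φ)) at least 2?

8

φ = 0, ψ = 0 ↦ 3  ≥
φ = 0, ψ = 1 ↦ 3  ≥
φ = 0, ψ = 2 ↦ 2  ≥
φ = 0, ψ = 3 ↦ 0  <
φ = 1, ψ = 0 ↦ 2  ≥
φ = 1, ψ = 1 ↦ 3  ≥
φ = 1, ψ = 2 ↦ 2  ≥
φ = 1, ψ = 3 ↦ 0  <
φ = 2, ψ = 0 ↦ 1  <
φ = 2, ψ = 1 ↦ 2  ≥
φ = 2, ψ = 2 ↦ 2  ≥
φ = 2, ψ = 3 ↦ 0  <
φ = 3, ψ = 0 ↦ 0  <
φ = 3, ψ = 1 ↦ 1  <
φ = 3, ψ = 2 ↦ 1  <
φ = 3, ψ = 3 ↦ 0  <
So 8 of the 16 assignments meet the threshold.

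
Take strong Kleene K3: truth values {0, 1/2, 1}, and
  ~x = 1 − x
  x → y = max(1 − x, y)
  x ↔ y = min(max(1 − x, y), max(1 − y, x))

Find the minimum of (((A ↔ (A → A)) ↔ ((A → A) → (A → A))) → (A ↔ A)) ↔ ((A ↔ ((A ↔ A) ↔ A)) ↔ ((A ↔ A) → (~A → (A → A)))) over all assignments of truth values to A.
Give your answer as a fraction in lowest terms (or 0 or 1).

Take A = 1/2:
A → A = 1/2 → 1/2 = 1/2
A ↔ (A → A) = 1/2 ↔ 1/2 = 1/2
A → A = 1/2 → 1/2 = 1/2
A → A = 1/2 → 1/2 = 1/2
(A → A) → (A → A) = 1/2 → 1/2 = 1/2
(A ↔ (A → A)) ↔ ((A → A) → (A → A)) = 1/2 ↔ 1/2 = 1/2
A ↔ A = 1/2 ↔ 1/2 = 1/2
((A ↔ (A → A)) ↔ ((A → A) → (A → A))) → (A ↔ A) = 1/2 → 1/2 = 1/2
A ↔ A = 1/2 ↔ 1/2 = 1/2
(A ↔ A) ↔ A = 1/2 ↔ 1/2 = 1/2
A ↔ ((A ↔ A) ↔ A) = 1/2 ↔ 1/2 = 1/2
A ↔ A = 1/2 ↔ 1/2 = 1/2
~A = ~1/2 = 1/2
A → A = 1/2 → 1/2 = 1/2
~A → (A → A) = 1/2 → 1/2 = 1/2
(A ↔ A) → (~A → (A → A)) = 1/2 → 1/2 = 1/2
(A ↔ ((A ↔ A) ↔ A)) ↔ ((A ↔ A) → (~A → (A → A))) = 1/2 ↔ 1/2 = 1/2
(((A ↔ (A → A)) ↔ ((A → A) → (A → A))) → (A ↔ A)) ↔ ((A ↔ ((A ↔ A) ↔ A)) ↔ ((A ↔ A) → (~A → (A → A)))) = 1/2 ↔ 1/2 = 1/2
No assignment yields a value below 1/2, so this is the minimum.

1/2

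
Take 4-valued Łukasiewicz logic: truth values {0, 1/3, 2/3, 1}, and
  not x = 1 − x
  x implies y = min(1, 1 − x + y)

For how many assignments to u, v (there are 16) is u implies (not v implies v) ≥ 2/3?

14

u = 0, v = 0 ↦ 1  ≥
u = 0, v = 1/3 ↦ 1  ≥
u = 0, v = 2/3 ↦ 1  ≥
u = 0, v = 1 ↦ 1  ≥
u = 1/3, v = 0 ↦ 2/3  ≥
u = 1/3, v = 1/3 ↦ 1  ≥
u = 1/3, v = 2/3 ↦ 1  ≥
u = 1/3, v = 1 ↦ 1  ≥
u = 2/3, v = 0 ↦ 1/3  <
u = 2/3, v = 1/3 ↦ 1  ≥
u = 2/3, v = 2/3 ↦ 1  ≥
u = 2/3, v = 1 ↦ 1  ≥
u = 1, v = 0 ↦ 0  <
u = 1, v = 1/3 ↦ 2/3  ≥
u = 1, v = 2/3 ↦ 1  ≥
u = 1, v = 1 ↦ 1  ≥
So 14 of the 16 assignments meet the threshold.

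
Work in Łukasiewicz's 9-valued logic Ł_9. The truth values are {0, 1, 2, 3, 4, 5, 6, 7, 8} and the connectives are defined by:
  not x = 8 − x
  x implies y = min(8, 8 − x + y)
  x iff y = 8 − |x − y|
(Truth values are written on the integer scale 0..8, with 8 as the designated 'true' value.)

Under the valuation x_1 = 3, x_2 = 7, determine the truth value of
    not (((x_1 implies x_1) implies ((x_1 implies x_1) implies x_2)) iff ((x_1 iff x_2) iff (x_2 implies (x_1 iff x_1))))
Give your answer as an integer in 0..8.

3

x_1 implies x_1 = 3 implies 3 = 8
x_1 implies x_1 = 3 implies 3 = 8
(x_1 implies x_1) implies x_2 = 8 implies 7 = 7
(x_1 implies x_1) implies ((x_1 implies x_1) implies x_2) = 8 implies 7 = 7
x_1 iff x_2 = 3 iff 7 = 4
x_1 iff x_1 = 3 iff 3 = 8
x_2 implies (x_1 iff x_1) = 7 implies 8 = 8
(x_1 iff x_2) iff (x_2 implies (x_1 iff x_1)) = 4 iff 8 = 4
((x_1 implies x_1) implies ((x_1 implies x_1) implies x_2)) iff ((x_1 iff x_2) iff (x_2 implies (x_1 iff x_1))) = 7 iff 4 = 5
not (((x_1 implies x_1) implies ((x_1 implies x_1) implies x_2)) iff ((x_1 iff x_2) iff (x_2 implies (x_1 iff x_1)))) = not 5 = 3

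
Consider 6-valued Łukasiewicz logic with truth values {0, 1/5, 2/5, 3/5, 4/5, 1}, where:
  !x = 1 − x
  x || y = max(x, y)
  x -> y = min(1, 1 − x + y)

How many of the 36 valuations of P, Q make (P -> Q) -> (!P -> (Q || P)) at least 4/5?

value 1: 26 assignments (counts)
value 4/5: 3 assignments (counts)
value 3/5: 3 assignments
value 2/5: 2 assignments
value 1/5: 1 assignment
value 0: 1 assignment
So 29 of the 36 assignments meet the threshold.

29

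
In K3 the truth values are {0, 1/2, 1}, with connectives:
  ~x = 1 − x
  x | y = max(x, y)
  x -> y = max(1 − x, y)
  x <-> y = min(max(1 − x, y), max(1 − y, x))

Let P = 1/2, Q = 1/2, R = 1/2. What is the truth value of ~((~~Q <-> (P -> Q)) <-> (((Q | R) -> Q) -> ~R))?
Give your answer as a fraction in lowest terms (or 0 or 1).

~Q = ~1/2 = 1/2
~~Q = ~1/2 = 1/2
P -> Q = 1/2 -> 1/2 = 1/2
~~Q <-> (P -> Q) = 1/2 <-> 1/2 = 1/2
Q | R = 1/2 | 1/2 = 1/2
(Q | R) -> Q = 1/2 -> 1/2 = 1/2
~R = ~1/2 = 1/2
((Q | R) -> Q) -> ~R = 1/2 -> 1/2 = 1/2
(~~Q <-> (P -> Q)) <-> (((Q | R) -> Q) -> ~R) = 1/2 <-> 1/2 = 1/2
~((~~Q <-> (P -> Q)) <-> (((Q | R) -> Q) -> ~R)) = ~1/2 = 1/2

1/2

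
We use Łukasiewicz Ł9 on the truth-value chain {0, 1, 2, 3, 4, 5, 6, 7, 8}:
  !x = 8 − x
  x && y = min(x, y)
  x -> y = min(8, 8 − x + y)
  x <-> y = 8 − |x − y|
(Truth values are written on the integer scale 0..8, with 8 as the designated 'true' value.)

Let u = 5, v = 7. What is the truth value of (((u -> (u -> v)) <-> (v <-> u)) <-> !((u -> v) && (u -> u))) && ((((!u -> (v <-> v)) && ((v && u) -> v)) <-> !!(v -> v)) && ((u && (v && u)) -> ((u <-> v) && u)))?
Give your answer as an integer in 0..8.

2

u -> v = 5 -> 7 = 8
u -> (u -> v) = 5 -> 8 = 8
v <-> u = 7 <-> 5 = 6
(u -> (u -> v)) <-> (v <-> u) = 8 <-> 6 = 6
u -> v = 5 -> 7 = 8
u -> u = 5 -> 5 = 8
(u -> v) && (u -> u) = 8 && 8 = 8
!((u -> v) && (u -> u)) = !8 = 0
((u -> (u -> v)) <-> (v <-> u)) <-> !((u -> v) && (u -> u)) = 6 <-> 0 = 2
!u = !5 = 3
v <-> v = 7 <-> 7 = 8
!u -> (v <-> v) = 3 -> 8 = 8
v && u = 7 && 5 = 5
(v && u) -> v = 5 -> 7 = 8
(!u -> (v <-> v)) && ((v && u) -> v) = 8 && 8 = 8
v -> v = 7 -> 7 = 8
!(v -> v) = !8 = 0
!!(v -> v) = !0 = 8
((!u -> (v <-> v)) && ((v && u) -> v)) <-> !!(v -> v) = 8 <-> 8 = 8
v && u = 7 && 5 = 5
u && (v && u) = 5 && 5 = 5
u <-> v = 5 <-> 7 = 6
(u <-> v) && u = 6 && 5 = 5
(u && (v && u)) -> ((u <-> v) && u) = 5 -> 5 = 8
(((!u -> (v <-> v)) && ((v && u) -> v)) <-> !!(v -> v)) && ((u && (v && u)) -> ((u <-> v) && u)) = 8 && 8 = 8
(((u -> (u -> v)) <-> (v <-> u)) <-> !((u -> v) && (u -> u))) && ((((!u -> (v <-> v)) && ((v && u) -> v)) <-> !!(v -> v)) && ((u && (v && u)) -> ((u <-> v) && u))) = 2 && 8 = 2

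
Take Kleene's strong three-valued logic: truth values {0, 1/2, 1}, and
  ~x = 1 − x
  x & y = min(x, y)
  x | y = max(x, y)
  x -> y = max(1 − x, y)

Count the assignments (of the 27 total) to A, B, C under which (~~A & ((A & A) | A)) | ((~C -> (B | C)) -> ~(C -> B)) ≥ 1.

value 1: 13 assignments (counts)
value 1/2: 11 assignments
value 0: 3 assignments
So 13 of the 27 assignments meet the threshold.

13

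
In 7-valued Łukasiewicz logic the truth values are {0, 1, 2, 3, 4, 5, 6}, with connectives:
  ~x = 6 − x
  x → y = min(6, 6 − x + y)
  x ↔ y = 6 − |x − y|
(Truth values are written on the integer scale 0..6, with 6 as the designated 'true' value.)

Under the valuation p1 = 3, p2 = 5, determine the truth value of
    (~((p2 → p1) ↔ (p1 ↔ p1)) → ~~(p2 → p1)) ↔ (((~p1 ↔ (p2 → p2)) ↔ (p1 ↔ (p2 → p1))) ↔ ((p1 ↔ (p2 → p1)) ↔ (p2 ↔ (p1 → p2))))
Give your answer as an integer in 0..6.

p2 → p1 = 5 → 3 = 4
p1 ↔ p1 = 3 ↔ 3 = 6
(p2 → p1) ↔ (p1 ↔ p1) = 4 ↔ 6 = 4
~((p2 → p1) ↔ (p1 ↔ p1)) = ~4 = 2
p2 → p1 = 5 → 3 = 4
~(p2 → p1) = ~4 = 2
~~(p2 → p1) = ~2 = 4
~((p2 → p1) ↔ (p1 ↔ p1)) → ~~(p2 → p1) = 2 → 4 = 6
~p1 = ~3 = 3
p2 → p2 = 5 → 5 = 6
~p1 ↔ (p2 → p2) = 3 ↔ 6 = 3
p2 → p1 = 5 → 3 = 4
p1 ↔ (p2 → p1) = 3 ↔ 4 = 5
(~p1 ↔ (p2 → p2)) ↔ (p1 ↔ (p2 → p1)) = 3 ↔ 5 = 4
p2 → p1 = 5 → 3 = 4
p1 ↔ (p2 → p1) = 3 ↔ 4 = 5
p1 → p2 = 3 → 5 = 6
p2 ↔ (p1 → p2) = 5 ↔ 6 = 5
(p1 ↔ (p2 → p1)) ↔ (p2 ↔ (p1 → p2)) = 5 ↔ 5 = 6
((~p1 ↔ (p2 → p2)) ↔ (p1 ↔ (p2 → p1))) ↔ ((p1 ↔ (p2 → p1)) ↔ (p2 ↔ (p1 → p2))) = 4 ↔ 6 = 4
(~((p2 → p1) ↔ (p1 ↔ p1)) → ~~(p2 → p1)) ↔ (((~p1 ↔ (p2 → p2)) ↔ (p1 ↔ (p2 → p1))) ↔ ((p1 ↔ (p2 → p1)) ↔ (p2 ↔ (p1 → p2)))) = 6 ↔ 4 = 4

4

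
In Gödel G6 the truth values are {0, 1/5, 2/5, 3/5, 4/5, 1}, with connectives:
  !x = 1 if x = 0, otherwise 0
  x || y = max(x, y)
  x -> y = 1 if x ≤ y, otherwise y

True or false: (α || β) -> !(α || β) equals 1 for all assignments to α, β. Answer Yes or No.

Counterexample: take α = 0, β = 1/5.
α || β = 0 || 1/5 = 1/5
α || β = 0 || 1/5 = 1/5
!(α || β) = !1/5 = 0
(α || β) -> !(α || β) = 1/5 -> 0 = 0
This gives 0 ≠ 1.

No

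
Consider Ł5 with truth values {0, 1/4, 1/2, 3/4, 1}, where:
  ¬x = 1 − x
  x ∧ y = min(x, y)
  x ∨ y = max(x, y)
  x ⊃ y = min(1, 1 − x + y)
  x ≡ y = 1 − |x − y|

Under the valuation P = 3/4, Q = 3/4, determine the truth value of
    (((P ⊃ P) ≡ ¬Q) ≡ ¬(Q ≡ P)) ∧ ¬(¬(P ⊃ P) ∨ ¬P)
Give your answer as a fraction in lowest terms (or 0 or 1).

P ⊃ P = 3/4 ⊃ 3/4 = 1
¬Q = ¬3/4 = 1/4
(P ⊃ P) ≡ ¬Q = 1 ≡ 1/4 = 1/4
Q ≡ P = 3/4 ≡ 3/4 = 1
¬(Q ≡ P) = ¬1 = 0
((P ⊃ P) ≡ ¬Q) ≡ ¬(Q ≡ P) = 1/4 ≡ 0 = 3/4
P ⊃ P = 3/4 ⊃ 3/4 = 1
¬(P ⊃ P) = ¬1 = 0
¬P = ¬3/4 = 1/4
¬(P ⊃ P) ∨ ¬P = 0 ∨ 1/4 = 1/4
¬(¬(P ⊃ P) ∨ ¬P) = ¬1/4 = 3/4
(((P ⊃ P) ≡ ¬Q) ≡ ¬(Q ≡ P)) ∧ ¬(¬(P ⊃ P) ∨ ¬P) = 3/4 ∧ 3/4 = 3/4

3/4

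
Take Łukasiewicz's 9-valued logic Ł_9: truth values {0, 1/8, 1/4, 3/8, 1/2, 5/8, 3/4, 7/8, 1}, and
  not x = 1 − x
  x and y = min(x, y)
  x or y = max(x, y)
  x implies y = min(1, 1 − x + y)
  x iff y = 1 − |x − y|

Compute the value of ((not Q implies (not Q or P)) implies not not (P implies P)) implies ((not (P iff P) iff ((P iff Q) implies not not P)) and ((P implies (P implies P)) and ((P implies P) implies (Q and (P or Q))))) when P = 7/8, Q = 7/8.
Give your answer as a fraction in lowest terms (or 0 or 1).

1/8

not Q = not 7/8 = 1/8
not Q = not 7/8 = 1/8
not Q or P = 1/8 or 7/8 = 7/8
not Q implies (not Q or P) = 1/8 implies 7/8 = 1
P implies P = 7/8 implies 7/8 = 1
not (P implies P) = not 1 = 0
not not (P implies P) = not 0 = 1
(not Q implies (not Q or P)) implies not not (P implies P) = 1 implies 1 = 1
P iff P = 7/8 iff 7/8 = 1
not (P iff P) = not 1 = 0
P iff Q = 7/8 iff 7/8 = 1
not P = not 7/8 = 1/8
not not P = not 1/8 = 7/8
(P iff Q) implies not not P = 1 implies 7/8 = 7/8
not (P iff P) iff ((P iff Q) implies not not P) = 0 iff 7/8 = 1/8
P implies P = 7/8 implies 7/8 = 1
P implies (P implies P) = 7/8 implies 1 = 1
P implies P = 7/8 implies 7/8 = 1
P or Q = 7/8 or 7/8 = 7/8
Q and (P or Q) = 7/8 and 7/8 = 7/8
(P implies P) implies (Q and (P or Q)) = 1 implies 7/8 = 7/8
(P implies (P implies P)) and ((P implies P) implies (Q and (P or Q))) = 1 and 7/8 = 7/8
(not (P iff P) iff ((P iff Q) implies not not P)) and ((P implies (P implies P)) and ((P implies P) implies (Q and (P or Q)))) = 1/8 and 7/8 = 1/8
((not Q implies (not Q or P)) implies not not (P implies P)) implies ((not (P iff P) iff ((P iff Q) implies not not P)) and ((P implies (P implies P)) and ((P implies P) implies (Q and (P or Q))))) = 1 implies 1/8 = 1/8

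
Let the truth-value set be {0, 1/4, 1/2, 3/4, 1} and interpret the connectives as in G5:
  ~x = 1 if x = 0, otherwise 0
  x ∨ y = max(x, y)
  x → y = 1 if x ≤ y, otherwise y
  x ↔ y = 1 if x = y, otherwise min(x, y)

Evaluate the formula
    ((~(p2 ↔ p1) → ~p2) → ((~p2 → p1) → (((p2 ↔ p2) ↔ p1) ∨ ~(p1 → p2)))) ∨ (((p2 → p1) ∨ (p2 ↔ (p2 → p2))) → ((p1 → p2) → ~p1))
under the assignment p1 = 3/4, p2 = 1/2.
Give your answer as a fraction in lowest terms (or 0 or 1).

3/4

p2 ↔ p1 = 1/2 ↔ 3/4 = 1/2
~(p2 ↔ p1) = ~1/2 = 0
~p2 = ~1/2 = 0
~(p2 ↔ p1) → ~p2 = 0 → 0 = 1
~p2 = ~1/2 = 0
~p2 → p1 = 0 → 3/4 = 1
p2 ↔ p2 = 1/2 ↔ 1/2 = 1
(p2 ↔ p2) ↔ p1 = 1 ↔ 3/4 = 3/4
p1 → p2 = 3/4 → 1/2 = 1/2
~(p1 → p2) = ~1/2 = 0
((p2 ↔ p2) ↔ p1) ∨ ~(p1 → p2) = 3/4 ∨ 0 = 3/4
(~p2 → p1) → (((p2 ↔ p2) ↔ p1) ∨ ~(p1 → p2)) = 1 → 3/4 = 3/4
(~(p2 ↔ p1) → ~p2) → ((~p2 → p1) → (((p2 ↔ p2) ↔ p1) ∨ ~(p1 → p2))) = 1 → 3/4 = 3/4
p2 → p1 = 1/2 → 3/4 = 1
p2 → p2 = 1/2 → 1/2 = 1
p2 ↔ (p2 → p2) = 1/2 ↔ 1 = 1/2
(p2 → p1) ∨ (p2 ↔ (p2 → p2)) = 1 ∨ 1/2 = 1
p1 → p2 = 3/4 → 1/2 = 1/2
~p1 = ~3/4 = 0
(p1 → p2) → ~p1 = 1/2 → 0 = 0
((p2 → p1) ∨ (p2 ↔ (p2 → p2))) → ((p1 → p2) → ~p1) = 1 → 0 = 0
((~(p2 ↔ p1) → ~p2) → ((~p2 → p1) → (((p2 ↔ p2) ↔ p1) ∨ ~(p1 → p2)))) ∨ (((p2 → p1) ∨ (p2 ↔ (p2 → p2))) → ((p1 → p2) → ~p1)) = 3/4 ∨ 0 = 3/4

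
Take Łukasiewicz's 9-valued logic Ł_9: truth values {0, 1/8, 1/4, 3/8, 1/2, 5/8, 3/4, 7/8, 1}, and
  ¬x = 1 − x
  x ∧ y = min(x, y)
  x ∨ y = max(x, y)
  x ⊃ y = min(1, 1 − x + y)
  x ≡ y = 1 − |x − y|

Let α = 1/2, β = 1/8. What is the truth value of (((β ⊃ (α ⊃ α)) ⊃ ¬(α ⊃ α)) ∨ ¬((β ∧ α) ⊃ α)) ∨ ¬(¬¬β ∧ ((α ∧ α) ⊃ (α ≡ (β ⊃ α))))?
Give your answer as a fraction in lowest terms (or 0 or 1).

7/8

α ⊃ α = 1/2 ⊃ 1/2 = 1
β ⊃ (α ⊃ α) = 1/8 ⊃ 1 = 1
α ⊃ α = 1/2 ⊃ 1/2 = 1
¬(α ⊃ α) = ¬1 = 0
(β ⊃ (α ⊃ α)) ⊃ ¬(α ⊃ α) = 1 ⊃ 0 = 0
β ∧ α = 1/8 ∧ 1/2 = 1/8
(β ∧ α) ⊃ α = 1/8 ⊃ 1/2 = 1
¬((β ∧ α) ⊃ α) = ¬1 = 0
((β ⊃ (α ⊃ α)) ⊃ ¬(α ⊃ α)) ∨ ¬((β ∧ α) ⊃ α) = 0 ∨ 0 = 0
¬β = ¬1/8 = 7/8
¬¬β = ¬7/8 = 1/8
α ∧ α = 1/2 ∧ 1/2 = 1/2
β ⊃ α = 1/8 ⊃ 1/2 = 1
α ≡ (β ⊃ α) = 1/2 ≡ 1 = 1/2
(α ∧ α) ⊃ (α ≡ (β ⊃ α)) = 1/2 ⊃ 1/2 = 1
¬¬β ∧ ((α ∧ α) ⊃ (α ≡ (β ⊃ α))) = 1/8 ∧ 1 = 1/8
¬(¬¬β ∧ ((α ∧ α) ⊃ (α ≡ (β ⊃ α)))) = ¬1/8 = 7/8
(((β ⊃ (α ⊃ α)) ⊃ ¬(α ⊃ α)) ∨ ¬((β ∧ α) ⊃ α)) ∨ ¬(¬¬β ∧ ((α ∧ α) ⊃ (α ≡ (β ⊃ α)))) = 0 ∨ 7/8 = 7/8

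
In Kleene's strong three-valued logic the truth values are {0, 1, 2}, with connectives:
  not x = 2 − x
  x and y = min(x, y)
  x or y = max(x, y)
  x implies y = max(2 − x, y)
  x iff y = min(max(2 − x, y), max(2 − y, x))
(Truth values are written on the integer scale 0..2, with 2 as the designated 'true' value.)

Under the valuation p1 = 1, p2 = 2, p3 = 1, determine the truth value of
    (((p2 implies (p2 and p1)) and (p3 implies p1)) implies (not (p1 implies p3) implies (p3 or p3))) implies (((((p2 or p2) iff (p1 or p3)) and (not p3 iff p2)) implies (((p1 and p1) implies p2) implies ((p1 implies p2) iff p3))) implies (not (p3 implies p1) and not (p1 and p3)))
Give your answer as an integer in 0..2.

1

p2 and p1 = 2 and 1 = 1
p2 implies (p2 and p1) = 2 implies 1 = 1
p3 implies p1 = 1 implies 1 = 1
(p2 implies (p2 and p1)) and (p3 implies p1) = 1 and 1 = 1
p1 implies p3 = 1 implies 1 = 1
not (p1 implies p3) = not 1 = 1
p3 or p3 = 1 or 1 = 1
not (p1 implies p3) implies (p3 or p3) = 1 implies 1 = 1
((p2 implies (p2 and p1)) and (p3 implies p1)) implies (not (p1 implies p3) implies (p3 or p3)) = 1 implies 1 = 1
p2 or p2 = 2 or 2 = 2
p1 or p3 = 1 or 1 = 1
(p2 or p2) iff (p1 or p3) = 2 iff 1 = 1
not p3 = not 1 = 1
not p3 iff p2 = 1 iff 2 = 1
((p2 or p2) iff (p1 or p3)) and (not p3 iff p2) = 1 and 1 = 1
p1 and p1 = 1 and 1 = 1
(p1 and p1) implies p2 = 1 implies 2 = 2
p1 implies p2 = 1 implies 2 = 2
(p1 implies p2) iff p3 = 2 iff 1 = 1
((p1 and p1) implies p2) implies ((p1 implies p2) iff p3) = 2 implies 1 = 1
(((p2 or p2) iff (p1 or p3)) and (not p3 iff p2)) implies (((p1 and p1) implies p2) implies ((p1 implies p2) iff p3)) = 1 implies 1 = 1
p3 implies p1 = 1 implies 1 = 1
not (p3 implies p1) = not 1 = 1
p1 and p3 = 1 and 1 = 1
not (p1 and p3) = not 1 = 1
not (p3 implies p1) and not (p1 and p3) = 1 and 1 = 1
((((p2 or p2) iff (p1 or p3)) and (not p3 iff p2)) implies (((p1 and p1) implies p2) implies ((p1 implies p2) iff p3))) implies (not (p3 implies p1) and not (p1 and p3)) = 1 implies 1 = 1
(((p2 implies (p2 and p1)) and (p3 implies p1)) implies (not (p1 implies p3) implies (p3 or p3))) implies (((((p2 or p2) iff (p1 or p3)) and (not p3 iff p2)) implies (((p1 and p1) implies p2) implies ((p1 implies p2) iff p3))) implies (not (p3 implies p1) and not (p1 and p3))) = 1 implies 1 = 1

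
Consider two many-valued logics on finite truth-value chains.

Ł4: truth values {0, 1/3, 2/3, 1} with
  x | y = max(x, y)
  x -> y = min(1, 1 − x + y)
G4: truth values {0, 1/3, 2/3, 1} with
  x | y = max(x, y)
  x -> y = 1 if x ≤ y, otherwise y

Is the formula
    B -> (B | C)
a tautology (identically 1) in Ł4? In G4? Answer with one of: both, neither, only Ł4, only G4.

both

In Ł4: every assignment gives 1 — tautology.
In G4: every assignment gives 1 — tautology.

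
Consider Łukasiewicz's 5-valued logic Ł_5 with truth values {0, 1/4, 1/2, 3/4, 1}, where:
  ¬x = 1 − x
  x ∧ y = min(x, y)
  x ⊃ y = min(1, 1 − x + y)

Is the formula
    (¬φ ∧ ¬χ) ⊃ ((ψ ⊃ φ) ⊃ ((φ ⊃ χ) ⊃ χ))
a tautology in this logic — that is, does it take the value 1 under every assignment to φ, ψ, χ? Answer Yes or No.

Counterexample: take φ = 0, ψ = 0, χ = 0.
¬φ = ¬0 = 1
¬χ = ¬0 = 1
¬φ ∧ ¬χ = 1 ∧ 1 = 1
ψ ⊃ φ = 0 ⊃ 0 = 1
φ ⊃ χ = 0 ⊃ 0 = 1
(φ ⊃ χ) ⊃ χ = 1 ⊃ 0 = 0
(ψ ⊃ φ) ⊃ ((φ ⊃ χ) ⊃ χ) = 1 ⊃ 0 = 0
(¬φ ∧ ¬χ) ⊃ ((ψ ⊃ φ) ⊃ ((φ ⊃ χ) ⊃ χ)) = 1 ⊃ 0 = 0
This gives 0 ≠ 1.

No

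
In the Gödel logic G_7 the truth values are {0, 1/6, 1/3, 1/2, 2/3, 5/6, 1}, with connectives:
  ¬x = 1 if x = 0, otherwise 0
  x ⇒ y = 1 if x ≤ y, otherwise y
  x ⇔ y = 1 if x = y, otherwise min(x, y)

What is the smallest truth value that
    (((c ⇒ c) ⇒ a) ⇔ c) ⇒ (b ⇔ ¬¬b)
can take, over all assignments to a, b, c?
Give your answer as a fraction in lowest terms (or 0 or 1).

Take a = 0, b = 1/6, c = 0:
c ⇒ c = 0 ⇒ 0 = 1
(c ⇒ c) ⇒ a = 1 ⇒ 0 = 0
((c ⇒ c) ⇒ a) ⇔ c = 0 ⇔ 0 = 1
¬b = ¬1/6 = 0
¬¬b = ¬0 = 1
b ⇔ ¬¬b = 1/6 ⇔ 1 = 1/6
(((c ⇒ c) ⇒ a) ⇔ c) ⇒ (b ⇔ ¬¬b) = 1 ⇒ 1/6 = 1/6
No assignment yields a value below 1/6, so this is the minimum.

1/6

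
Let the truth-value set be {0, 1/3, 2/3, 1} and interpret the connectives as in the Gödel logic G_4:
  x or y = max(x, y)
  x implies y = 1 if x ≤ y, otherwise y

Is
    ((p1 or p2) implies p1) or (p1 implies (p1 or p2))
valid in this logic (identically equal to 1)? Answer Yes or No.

Yes

p1 = 0, p2 = 0 ↦ 1
p1 = 0, p2 = 1/3 ↦ 1
p1 = 0, p2 = 2/3 ↦ 1
p1 = 0, p2 = 1 ↦ 1
p1 = 1/3, p2 = 0 ↦ 1
p1 = 1/3, p2 = 1/3 ↦ 1
p1 = 1/3, p2 = 2/3 ↦ 1
p1 = 1/3, p2 = 1 ↦ 1
p1 = 2/3, p2 = 0 ↦ 1
p1 = 2/3, p2 = 1/3 ↦ 1
p1 = 2/3, p2 = 2/3 ↦ 1
p1 = 2/3, p2 = 1 ↦ 1
p1 = 1, p2 = 0 ↦ 1
p1 = 1, p2 = 1/3 ↦ 1
p1 = 1, p2 = 2/3 ↦ 1
p1 = 1, p2 = 1 ↦ 1
Every assignment gives a value ≥ 1.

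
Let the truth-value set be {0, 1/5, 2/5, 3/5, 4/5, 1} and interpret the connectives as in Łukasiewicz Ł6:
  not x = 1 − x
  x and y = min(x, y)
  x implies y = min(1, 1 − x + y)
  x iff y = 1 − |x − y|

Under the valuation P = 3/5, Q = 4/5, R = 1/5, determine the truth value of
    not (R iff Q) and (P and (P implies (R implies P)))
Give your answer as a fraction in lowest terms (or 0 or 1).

3/5

R iff Q = 1/5 iff 4/5 = 2/5
not (R iff Q) = not 2/5 = 3/5
R implies P = 1/5 implies 3/5 = 1
P implies (R implies P) = 3/5 implies 1 = 1
P and (P implies (R implies P)) = 3/5 and 1 = 3/5
not (R iff Q) and (P and (P implies (R implies P))) = 3/5 and 3/5 = 3/5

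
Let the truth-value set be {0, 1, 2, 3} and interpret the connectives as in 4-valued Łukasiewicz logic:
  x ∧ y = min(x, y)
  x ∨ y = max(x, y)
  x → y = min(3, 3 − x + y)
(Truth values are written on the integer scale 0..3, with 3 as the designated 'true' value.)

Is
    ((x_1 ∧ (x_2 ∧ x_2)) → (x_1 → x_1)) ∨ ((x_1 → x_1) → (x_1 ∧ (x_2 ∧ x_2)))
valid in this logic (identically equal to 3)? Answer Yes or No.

x_1 = 0, x_2 = 0 ↦ 3
x_1 = 0, x_2 = 1 ↦ 3
x_1 = 0, x_2 = 2 ↦ 3
x_1 = 0, x_2 = 3 ↦ 3
x_1 = 1, x_2 = 0 ↦ 3
x_1 = 1, x_2 = 1 ↦ 3
x_1 = 1, x_2 = 2 ↦ 3
x_1 = 1, x_2 = 3 ↦ 3
x_1 = 2, x_2 = 0 ↦ 3
x_1 = 2, x_2 = 1 ↦ 3
x_1 = 2, x_2 = 2 ↦ 3
x_1 = 2, x_2 = 3 ↦ 3
x_1 = 3, x_2 = 0 ↦ 3
x_1 = 3, x_2 = 1 ↦ 3
x_1 = 3, x_2 = 2 ↦ 3
x_1 = 3, x_2 = 3 ↦ 3
Every assignment gives a value ≥ 3.

Yes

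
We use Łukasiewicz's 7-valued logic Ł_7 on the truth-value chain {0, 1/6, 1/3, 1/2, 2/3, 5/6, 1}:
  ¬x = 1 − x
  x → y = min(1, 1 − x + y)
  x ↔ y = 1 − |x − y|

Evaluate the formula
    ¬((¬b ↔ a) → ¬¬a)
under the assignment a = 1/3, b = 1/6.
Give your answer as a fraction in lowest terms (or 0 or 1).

1/6

¬b = ¬1/6 = 5/6
¬b ↔ a = 5/6 ↔ 1/3 = 1/2
¬a = ¬1/3 = 2/3
¬¬a = ¬2/3 = 1/3
(¬b ↔ a) → ¬¬a = 1/2 → 1/3 = 5/6
¬((¬b ↔ a) → ¬¬a) = ¬5/6 = 1/6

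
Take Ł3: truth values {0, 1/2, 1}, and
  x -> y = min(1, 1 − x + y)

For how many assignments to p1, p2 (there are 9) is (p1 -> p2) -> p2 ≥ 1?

p1 = 0, p2 = 0 ↦ 0  <
p1 = 0, p2 = 1/2 ↦ 1/2  <
p1 = 0, p2 = 1 ↦ 1  ≥
p1 = 1/2, p2 = 0 ↦ 1/2  <
p1 = 1/2, p2 = 1/2 ↦ 1/2  <
p1 = 1/2, p2 = 1 ↦ 1  ≥
p1 = 1, p2 = 0 ↦ 1  ≥
p1 = 1, p2 = 1/2 ↦ 1  ≥
p1 = 1, p2 = 1 ↦ 1  ≥
So 5 of the 9 assignments meet the threshold.

5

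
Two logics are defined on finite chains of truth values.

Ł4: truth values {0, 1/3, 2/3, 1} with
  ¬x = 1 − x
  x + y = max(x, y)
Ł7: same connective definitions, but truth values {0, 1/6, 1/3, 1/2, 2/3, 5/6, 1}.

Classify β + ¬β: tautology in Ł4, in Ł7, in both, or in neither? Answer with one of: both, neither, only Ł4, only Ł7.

neither

In Ł4: at β = 1/3 the value is 2/3 — not a tautology.
In Ł7: at β = 1/6 the value is 5/6 — not a tautology.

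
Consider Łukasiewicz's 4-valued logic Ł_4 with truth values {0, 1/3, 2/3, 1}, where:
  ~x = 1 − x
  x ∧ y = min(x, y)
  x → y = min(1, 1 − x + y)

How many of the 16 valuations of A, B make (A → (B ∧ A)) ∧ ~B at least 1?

1

A = 0, B = 0 ↦ 1  ≥
A = 0, B = 1/3 ↦ 2/3  <
A = 0, B = 2/3 ↦ 1/3  <
A = 0, B = 1 ↦ 0  <
A = 1/3, B = 0 ↦ 2/3  <
A = 1/3, B = 1/3 ↦ 2/3  <
A = 1/3, B = 2/3 ↦ 1/3  <
A = 1/3, B = 1 ↦ 0  <
A = 2/3, B = 0 ↦ 1/3  <
A = 2/3, B = 1/3 ↦ 2/3  <
A = 2/3, B = 2/3 ↦ 1/3  <
A = 2/3, B = 1 ↦ 0  <
A = 1, B = 0 ↦ 0  <
A = 1, B = 1/3 ↦ 1/3  <
A = 1, B = 2/3 ↦ 1/3  <
A = 1, B = 1 ↦ 0  <
So 1 of the 16 assignments meets the threshold.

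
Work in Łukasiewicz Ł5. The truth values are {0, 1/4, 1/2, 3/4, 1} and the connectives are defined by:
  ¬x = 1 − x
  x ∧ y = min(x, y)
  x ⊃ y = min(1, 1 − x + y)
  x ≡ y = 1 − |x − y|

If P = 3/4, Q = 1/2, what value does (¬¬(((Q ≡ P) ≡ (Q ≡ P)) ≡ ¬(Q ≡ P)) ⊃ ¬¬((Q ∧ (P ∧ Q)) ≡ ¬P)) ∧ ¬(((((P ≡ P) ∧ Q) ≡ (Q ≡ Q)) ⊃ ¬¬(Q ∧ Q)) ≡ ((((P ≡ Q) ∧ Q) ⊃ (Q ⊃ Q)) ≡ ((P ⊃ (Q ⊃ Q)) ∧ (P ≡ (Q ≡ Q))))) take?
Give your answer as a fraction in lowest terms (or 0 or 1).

Q ≡ P = 1/2 ≡ 3/4 = 3/4
Q ≡ P = 1/2 ≡ 3/4 = 3/4
(Q ≡ P) ≡ (Q ≡ P) = 3/4 ≡ 3/4 = 1
Q ≡ P = 1/2 ≡ 3/4 = 3/4
¬(Q ≡ P) = ¬3/4 = 1/4
((Q ≡ P) ≡ (Q ≡ P)) ≡ ¬(Q ≡ P) = 1 ≡ 1/4 = 1/4
¬(((Q ≡ P) ≡ (Q ≡ P)) ≡ ¬(Q ≡ P)) = ¬1/4 = 3/4
¬¬(((Q ≡ P) ≡ (Q ≡ P)) ≡ ¬(Q ≡ P)) = ¬3/4 = 1/4
P ∧ Q = 3/4 ∧ 1/2 = 1/2
Q ∧ (P ∧ Q) = 1/2 ∧ 1/2 = 1/2
¬P = ¬3/4 = 1/4
(Q ∧ (P ∧ Q)) ≡ ¬P = 1/2 ≡ 1/4 = 3/4
¬((Q ∧ (P ∧ Q)) ≡ ¬P) = ¬3/4 = 1/4
¬¬((Q ∧ (P ∧ Q)) ≡ ¬P) = ¬1/4 = 3/4
¬¬(((Q ≡ P) ≡ (Q ≡ P)) ≡ ¬(Q ≡ P)) ⊃ ¬¬((Q ∧ (P ∧ Q)) ≡ ¬P) = 1/4 ⊃ 3/4 = 1
P ≡ P = 3/4 ≡ 3/4 = 1
(P ≡ P) ∧ Q = 1 ∧ 1/2 = 1/2
Q ≡ Q = 1/2 ≡ 1/2 = 1
((P ≡ P) ∧ Q) ≡ (Q ≡ Q) = 1/2 ≡ 1 = 1/2
Q ∧ Q = 1/2 ∧ 1/2 = 1/2
¬(Q ∧ Q) = ¬1/2 = 1/2
¬¬(Q ∧ Q) = ¬1/2 = 1/2
(((P ≡ P) ∧ Q) ≡ (Q ≡ Q)) ⊃ ¬¬(Q ∧ Q) = 1/2 ⊃ 1/2 = 1
P ≡ Q = 3/4 ≡ 1/2 = 3/4
(P ≡ Q) ∧ Q = 3/4 ∧ 1/2 = 1/2
Q ⊃ Q = 1/2 ⊃ 1/2 = 1
((P ≡ Q) ∧ Q) ⊃ (Q ⊃ Q) = 1/2 ⊃ 1 = 1
Q ⊃ Q = 1/2 ⊃ 1/2 = 1
P ⊃ (Q ⊃ Q) = 3/4 ⊃ 1 = 1
Q ≡ Q = 1/2 ≡ 1/2 = 1
P ≡ (Q ≡ Q) = 3/4 ≡ 1 = 3/4
(P ⊃ (Q ⊃ Q)) ∧ (P ≡ (Q ≡ Q)) = 1 ∧ 3/4 = 3/4
(((P ≡ Q) ∧ Q) ⊃ (Q ⊃ Q)) ≡ ((P ⊃ (Q ⊃ Q)) ∧ (P ≡ (Q ≡ Q))) = 1 ≡ 3/4 = 3/4
((((P ≡ P) ∧ Q) ≡ (Q ≡ Q)) ⊃ ¬¬(Q ∧ Q)) ≡ ((((P ≡ Q) ∧ Q) ⊃ (Q ⊃ Q)) ≡ ((P ⊃ (Q ⊃ Q)) ∧ (P ≡ (Q ≡ Q)))) = 1 ≡ 3/4 = 3/4
¬(((((P ≡ P) ∧ Q) ≡ (Q ≡ Q)) ⊃ ¬¬(Q ∧ Q)) ≡ ((((P ≡ Q) ∧ Q) ⊃ (Q ⊃ Q)) ≡ ((P ⊃ (Q ⊃ Q)) ∧ (P ≡ (Q ≡ Q))))) = ¬3/4 = 1/4
(¬¬(((Q ≡ P) ≡ (Q ≡ P)) ≡ ¬(Q ≡ P)) ⊃ ¬¬((Q ∧ (P ∧ Q)) ≡ ¬P)) ∧ ¬(((((P ≡ P) ∧ Q) ≡ (Q ≡ Q)) ⊃ ¬¬(Q ∧ Q)) ≡ ((((P ≡ Q) ∧ Q) ⊃ (Q ⊃ Q)) ≡ ((P ⊃ (Q ⊃ Q)) ∧ (P ≡ (Q ≡ Q))))) = 1 ∧ 1/4 = 1/4

1/4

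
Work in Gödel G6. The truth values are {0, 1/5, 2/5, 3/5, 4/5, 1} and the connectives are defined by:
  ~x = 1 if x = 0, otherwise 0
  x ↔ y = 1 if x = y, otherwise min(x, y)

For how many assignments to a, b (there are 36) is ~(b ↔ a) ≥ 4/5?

value 1: 10 assignments (counts)
value 0: 26 assignments
So 10 of the 36 assignments meet the threshold.

10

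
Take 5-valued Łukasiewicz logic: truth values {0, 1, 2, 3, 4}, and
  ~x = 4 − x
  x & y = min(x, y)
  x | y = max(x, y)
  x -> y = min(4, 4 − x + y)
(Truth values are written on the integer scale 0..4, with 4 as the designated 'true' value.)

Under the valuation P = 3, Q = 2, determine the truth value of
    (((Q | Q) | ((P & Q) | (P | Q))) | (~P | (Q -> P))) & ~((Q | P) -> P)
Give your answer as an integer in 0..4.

0

Q | Q = 2 | 2 = 2
P & Q = 3 & 2 = 2
P | Q = 3 | 2 = 3
(P & Q) | (P | Q) = 2 | 3 = 3
(Q | Q) | ((P & Q) | (P | Q)) = 2 | 3 = 3
~P = ~3 = 1
Q -> P = 2 -> 3 = 4
~P | (Q -> P) = 1 | 4 = 4
((Q | Q) | ((P & Q) | (P | Q))) | (~P | (Q -> P)) = 3 | 4 = 4
Q | P = 2 | 3 = 3
(Q | P) -> P = 3 -> 3 = 4
~((Q | P) -> P) = ~4 = 0
(((Q | Q) | ((P & Q) | (P | Q))) | (~P | (Q -> P))) & ~((Q | P) -> P) = 4 & 0 = 0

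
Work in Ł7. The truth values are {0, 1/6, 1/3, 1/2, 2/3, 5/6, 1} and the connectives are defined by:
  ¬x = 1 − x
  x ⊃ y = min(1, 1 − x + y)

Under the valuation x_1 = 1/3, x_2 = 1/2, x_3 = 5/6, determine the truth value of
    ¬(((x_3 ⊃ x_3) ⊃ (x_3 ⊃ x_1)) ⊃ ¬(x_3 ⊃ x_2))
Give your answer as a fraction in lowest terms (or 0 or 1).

1/6

x_3 ⊃ x_3 = 5/6 ⊃ 5/6 = 1
x_3 ⊃ x_1 = 5/6 ⊃ 1/3 = 1/2
(x_3 ⊃ x_3) ⊃ (x_3 ⊃ x_1) = 1 ⊃ 1/2 = 1/2
x_3 ⊃ x_2 = 5/6 ⊃ 1/2 = 2/3
¬(x_3 ⊃ x_2) = ¬2/3 = 1/3
((x_3 ⊃ x_3) ⊃ (x_3 ⊃ x_1)) ⊃ ¬(x_3 ⊃ x_2) = 1/2 ⊃ 1/3 = 5/6
¬(((x_3 ⊃ x_3) ⊃ (x_3 ⊃ x_1)) ⊃ ¬(x_3 ⊃ x_2)) = ¬5/6 = 1/6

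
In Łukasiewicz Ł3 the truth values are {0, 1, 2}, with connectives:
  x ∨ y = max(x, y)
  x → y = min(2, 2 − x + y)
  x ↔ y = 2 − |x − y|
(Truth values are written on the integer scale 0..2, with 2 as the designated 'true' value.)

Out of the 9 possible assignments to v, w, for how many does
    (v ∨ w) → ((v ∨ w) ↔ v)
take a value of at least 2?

7

v = 0, w = 0 ↦ 2  ≥
v = 0, w = 1 ↦ 2  ≥
v = 0, w = 2 ↦ 0  <
v = 1, w = 0 ↦ 2  ≥
v = 1, w = 1 ↦ 2  ≥
v = 1, w = 2 ↦ 1  <
v = 2, w = 0 ↦ 2  ≥
v = 2, w = 1 ↦ 2  ≥
v = 2, w = 2 ↦ 2  ≥
So 7 of the 9 assignments meet the threshold.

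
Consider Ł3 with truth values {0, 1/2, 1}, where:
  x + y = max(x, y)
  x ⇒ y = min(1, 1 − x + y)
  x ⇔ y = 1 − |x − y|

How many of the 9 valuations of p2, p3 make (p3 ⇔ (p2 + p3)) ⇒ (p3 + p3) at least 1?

5

p2 = 0, p3 = 0 ↦ 0  <
p2 = 0, p3 = 1/2 ↦ 1/2  <
p2 = 0, p3 = 1 ↦ 1  ≥
p2 = 1/2, p3 = 0 ↦ 1/2  <
p2 = 1/2, p3 = 1/2 ↦ 1/2  <
p2 = 1/2, p3 = 1 ↦ 1  ≥
p2 = 1, p3 = 0 ↦ 1  ≥
p2 = 1, p3 = 1/2 ↦ 1  ≥
p2 = 1, p3 = 1 ↦ 1  ≥
So 5 of the 9 assignments meet the threshold.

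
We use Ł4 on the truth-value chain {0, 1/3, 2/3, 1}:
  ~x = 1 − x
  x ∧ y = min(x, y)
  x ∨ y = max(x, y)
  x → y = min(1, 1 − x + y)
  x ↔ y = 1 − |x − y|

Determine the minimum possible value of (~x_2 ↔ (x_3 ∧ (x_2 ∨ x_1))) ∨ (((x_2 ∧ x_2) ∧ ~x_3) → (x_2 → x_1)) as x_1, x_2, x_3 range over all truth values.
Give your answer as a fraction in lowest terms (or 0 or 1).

Take x_1 = 0, x_2 = 2/3, x_3 = 0:
~x_2 = ~2/3 = 1/3
x_2 ∨ x_1 = 2/3 ∨ 0 = 2/3
x_3 ∧ (x_2 ∨ x_1) = 0 ∧ 2/3 = 0
~x_2 ↔ (x_3 ∧ (x_2 ∨ x_1)) = 1/3 ↔ 0 = 2/3
x_2 ∧ x_2 = 2/3 ∧ 2/3 = 2/3
~x_3 = ~0 = 1
(x_2 ∧ x_2) ∧ ~x_3 = 2/3 ∧ 1 = 2/3
x_2 → x_1 = 2/3 → 0 = 1/3
((x_2 ∧ x_2) ∧ ~x_3) → (x_2 → x_1) = 2/3 → 1/3 = 2/3
(~x_2 ↔ (x_3 ∧ (x_2 ∨ x_1))) ∨ (((x_2 ∧ x_2) ∧ ~x_3) → (x_2 → x_1)) = 2/3 ∨ 2/3 = 2/3
No assignment yields a value below 2/3, so this is the minimum.

2/3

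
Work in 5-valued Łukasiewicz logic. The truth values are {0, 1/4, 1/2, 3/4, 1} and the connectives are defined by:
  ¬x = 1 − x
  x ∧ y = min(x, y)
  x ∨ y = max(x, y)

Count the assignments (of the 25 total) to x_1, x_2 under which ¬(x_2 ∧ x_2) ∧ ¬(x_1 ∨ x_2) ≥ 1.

1

value 1: 1 assignment (counts)
value 3/4: 3 assignments
value 1/2: 5 assignments
value 1/4: 7 assignments
value 0: 9 assignments
So 1 of the 25 assignments meets the threshold.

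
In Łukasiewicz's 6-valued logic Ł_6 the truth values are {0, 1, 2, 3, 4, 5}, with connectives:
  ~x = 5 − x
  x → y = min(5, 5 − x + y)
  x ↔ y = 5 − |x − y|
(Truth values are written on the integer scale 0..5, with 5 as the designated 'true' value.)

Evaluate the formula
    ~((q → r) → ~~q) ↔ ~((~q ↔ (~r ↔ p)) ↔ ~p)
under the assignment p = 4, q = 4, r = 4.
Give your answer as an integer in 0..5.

q → r = 4 → 4 = 5
~q = ~4 = 1
~~q = ~1 = 4
(q → r) → ~~q = 5 → 4 = 4
~((q → r) → ~~q) = ~4 = 1
~q = ~4 = 1
~r = ~4 = 1
~r ↔ p = 1 ↔ 4 = 2
~q ↔ (~r ↔ p) = 1 ↔ 2 = 4
~p = ~4 = 1
(~q ↔ (~r ↔ p)) ↔ ~p = 4 ↔ 1 = 2
~((~q ↔ (~r ↔ p)) ↔ ~p) = ~2 = 3
~((q → r) → ~~q) ↔ ~((~q ↔ (~r ↔ p)) ↔ ~p) = 1 ↔ 3 = 3

3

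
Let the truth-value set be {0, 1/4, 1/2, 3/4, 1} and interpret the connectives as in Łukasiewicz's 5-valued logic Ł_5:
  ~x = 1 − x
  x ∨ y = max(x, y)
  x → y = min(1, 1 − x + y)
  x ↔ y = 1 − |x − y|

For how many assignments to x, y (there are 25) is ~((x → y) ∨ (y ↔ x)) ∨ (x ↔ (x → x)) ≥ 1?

value 1: 5 assignments (counts)
value 3/4: 5 assignments
value 1/2: 5 assignments
value 1/4: 5 assignments
value 0: 5 assignments
So 5 of the 25 assignments meet the threshold.

5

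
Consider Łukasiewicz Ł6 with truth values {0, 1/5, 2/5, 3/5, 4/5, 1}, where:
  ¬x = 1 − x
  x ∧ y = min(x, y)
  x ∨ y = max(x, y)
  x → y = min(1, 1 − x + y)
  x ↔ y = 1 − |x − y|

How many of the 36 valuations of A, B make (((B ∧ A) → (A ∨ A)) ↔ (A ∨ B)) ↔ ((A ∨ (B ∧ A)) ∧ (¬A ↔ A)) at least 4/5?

14

value 1: 10 assignments (counts)
value 4/5: 4 assignments (counts)
value 3/5: 9 assignments
value 2/5: 4 assignments
value 1/5: 2 assignments
value 0: 7 assignments
So 14 of the 36 assignments meet the threshold.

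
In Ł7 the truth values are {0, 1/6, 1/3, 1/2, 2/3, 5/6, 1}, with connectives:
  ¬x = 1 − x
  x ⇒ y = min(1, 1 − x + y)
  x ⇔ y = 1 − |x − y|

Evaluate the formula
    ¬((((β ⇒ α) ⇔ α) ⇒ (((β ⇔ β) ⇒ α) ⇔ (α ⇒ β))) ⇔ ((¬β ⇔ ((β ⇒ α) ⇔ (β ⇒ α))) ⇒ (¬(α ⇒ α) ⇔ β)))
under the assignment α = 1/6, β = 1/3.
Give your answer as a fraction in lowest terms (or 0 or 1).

β ⇒ α = 1/3 ⇒ 1/6 = 5/6
(β ⇒ α) ⇔ α = 5/6 ⇔ 1/6 = 1/3
β ⇔ β = 1/3 ⇔ 1/3 = 1
(β ⇔ β) ⇒ α = 1 ⇒ 1/6 = 1/6
α ⇒ β = 1/6 ⇒ 1/3 = 1
((β ⇔ β) ⇒ α) ⇔ (α ⇒ β) = 1/6 ⇔ 1 = 1/6
((β ⇒ α) ⇔ α) ⇒ (((β ⇔ β) ⇒ α) ⇔ (α ⇒ β)) = 1/3 ⇒ 1/6 = 5/6
¬β = ¬1/3 = 2/3
β ⇒ α = 1/3 ⇒ 1/6 = 5/6
β ⇒ α = 1/3 ⇒ 1/6 = 5/6
(β ⇒ α) ⇔ (β ⇒ α) = 5/6 ⇔ 5/6 = 1
¬β ⇔ ((β ⇒ α) ⇔ (β ⇒ α)) = 2/3 ⇔ 1 = 2/3
α ⇒ α = 1/6 ⇒ 1/6 = 1
¬(α ⇒ α) = ¬1 = 0
¬(α ⇒ α) ⇔ β = 0 ⇔ 1/3 = 2/3
(¬β ⇔ ((β ⇒ α) ⇔ (β ⇒ α))) ⇒ (¬(α ⇒ α) ⇔ β) = 2/3 ⇒ 2/3 = 1
(((β ⇒ α) ⇔ α) ⇒ (((β ⇔ β) ⇒ α) ⇔ (α ⇒ β))) ⇔ ((¬β ⇔ ((β ⇒ α) ⇔ (β ⇒ α))) ⇒ (¬(α ⇒ α) ⇔ β)) = 5/6 ⇔ 1 = 5/6
¬((((β ⇒ α) ⇔ α) ⇒ (((β ⇔ β) ⇒ α) ⇔ (α ⇒ β))) ⇔ ((¬β ⇔ ((β ⇒ α) ⇔ (β ⇒ α))) ⇒ (¬(α ⇒ α) ⇔ β))) = ¬5/6 = 1/6

1/6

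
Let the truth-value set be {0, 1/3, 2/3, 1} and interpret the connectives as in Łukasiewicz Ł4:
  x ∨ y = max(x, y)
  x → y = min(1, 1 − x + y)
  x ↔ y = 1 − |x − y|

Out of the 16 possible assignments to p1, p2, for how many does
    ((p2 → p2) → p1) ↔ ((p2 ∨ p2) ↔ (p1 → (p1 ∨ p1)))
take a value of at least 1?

4

p1 = 0, p2 = 0 ↦ 1  ≥
p1 = 0, p2 = 1/3 ↦ 2/3  <
p1 = 0, p2 = 2/3 ↦ 1/3  <
p1 = 0, p2 = 1 ↦ 0  <
p1 = 1/3, p2 = 0 ↦ 2/3  <
p1 = 1/3, p2 = 1/3 ↦ 1  ≥
p1 = 1/3, p2 = 2/3 ↦ 2/3  <
p1 = 1/3, p2 = 1 ↦ 1/3  <
p1 = 2/3, p2 = 0 ↦ 1/3  <
p1 = 2/3, p2 = 1/3 ↦ 2/3  <
p1 = 2/3, p2 = 2/3 ↦ 1  ≥
p1 = 2/3, p2 = 1 ↦ 2/3  <
p1 = 1, p2 = 0 ↦ 0  <
p1 = 1, p2 = 1/3 ↦ 1/3  <
p1 = 1, p2 = 2/3 ↦ 2/3  <
p1 = 1, p2 = 1 ↦ 1  ≥
So 4 of the 16 assignments meet the threshold.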